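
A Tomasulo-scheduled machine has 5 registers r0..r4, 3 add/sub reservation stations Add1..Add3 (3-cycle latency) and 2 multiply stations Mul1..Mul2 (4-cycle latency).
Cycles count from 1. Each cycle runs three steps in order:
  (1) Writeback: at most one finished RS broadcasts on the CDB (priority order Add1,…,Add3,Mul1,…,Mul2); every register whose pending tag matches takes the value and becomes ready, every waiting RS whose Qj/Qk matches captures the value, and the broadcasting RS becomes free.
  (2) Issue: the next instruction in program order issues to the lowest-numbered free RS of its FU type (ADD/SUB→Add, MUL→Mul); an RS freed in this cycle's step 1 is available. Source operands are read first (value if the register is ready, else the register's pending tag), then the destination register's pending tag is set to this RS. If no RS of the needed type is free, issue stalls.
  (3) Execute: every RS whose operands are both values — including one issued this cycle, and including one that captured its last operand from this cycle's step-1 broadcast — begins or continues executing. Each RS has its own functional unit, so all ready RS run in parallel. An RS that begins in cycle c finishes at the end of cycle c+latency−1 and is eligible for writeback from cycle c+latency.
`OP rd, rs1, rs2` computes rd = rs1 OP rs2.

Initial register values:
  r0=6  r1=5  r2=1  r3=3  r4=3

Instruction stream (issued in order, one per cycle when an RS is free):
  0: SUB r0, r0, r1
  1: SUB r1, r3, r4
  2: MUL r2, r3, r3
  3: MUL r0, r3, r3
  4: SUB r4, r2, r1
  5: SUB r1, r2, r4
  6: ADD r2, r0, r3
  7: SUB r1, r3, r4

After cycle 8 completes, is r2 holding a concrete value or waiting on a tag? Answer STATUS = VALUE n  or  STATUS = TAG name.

c1: issue SUB r0<-Add1 | r0:Add1,r1:5,r2:1,r3:3,r4:3
c2: issue SUB r1<-Add2 | r0:Add1,r1:Add2,r2:1,r3:3,r4:3
c3: issue MUL r2<-Mul1 | r0:Add1,r1:Add2,r2:Mul1,r3:3,r4:3
c4: CDB Add1=1; issue MUL r0<-Mul2 | r0:Mul2,r1:Add2,r2:Mul1,r3:3,r4:3
c5: CDB Add2=0; issue SUB r4<-Add1 | r0:Mul2,r1:0,r2:Mul1,r3:3,r4:Add1
c6: issue SUB r1<-Add2 | r0:Mul2,r1:Add2,r2:Mul1,r3:3,r4:Add1
c7: CDB Mul1=9; issue ADD r2<-Add3 | r0:Mul2,r1:Add2,r2:Add3,r3:3,r4:Add1
c8: CDB Mul2=9; stall | r0:9,r1:Add2,r2:Add3,r3:3,r4:Add1

STATUS = TAG Add3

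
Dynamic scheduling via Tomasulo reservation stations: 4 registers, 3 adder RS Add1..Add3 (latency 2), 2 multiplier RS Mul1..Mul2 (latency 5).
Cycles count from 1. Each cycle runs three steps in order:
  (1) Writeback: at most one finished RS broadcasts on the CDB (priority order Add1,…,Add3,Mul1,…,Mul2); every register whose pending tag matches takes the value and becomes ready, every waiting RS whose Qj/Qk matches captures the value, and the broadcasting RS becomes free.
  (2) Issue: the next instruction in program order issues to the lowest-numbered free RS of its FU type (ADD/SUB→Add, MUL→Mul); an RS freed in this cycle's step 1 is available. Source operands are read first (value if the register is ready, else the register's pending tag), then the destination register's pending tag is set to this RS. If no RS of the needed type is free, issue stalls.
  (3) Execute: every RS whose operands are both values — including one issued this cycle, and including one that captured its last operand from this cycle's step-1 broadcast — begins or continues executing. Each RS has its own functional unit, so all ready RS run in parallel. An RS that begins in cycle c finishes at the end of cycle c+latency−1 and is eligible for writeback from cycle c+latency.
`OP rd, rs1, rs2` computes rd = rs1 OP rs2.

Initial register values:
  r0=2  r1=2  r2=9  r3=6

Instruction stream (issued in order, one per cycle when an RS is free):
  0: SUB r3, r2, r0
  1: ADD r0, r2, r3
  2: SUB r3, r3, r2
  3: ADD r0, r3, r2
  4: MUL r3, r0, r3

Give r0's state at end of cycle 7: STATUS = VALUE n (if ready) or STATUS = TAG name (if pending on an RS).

cycle 1: issue SUB r3<-Add1 // r0:2,r1:2,r2:9,r3:Add1
cycle 2: issue ADD r0<-Add2 // r0:Add2,r1:2,r2:9,r3:Add1
cycle 3: CDB Add1=7; issue SUB r3<-Add1 // r0:Add2,r1:2,r2:9,r3:Add1
cycle 4: issue ADD r0<-Add3 // r0:Add3,r1:2,r2:9,r3:Add1
cycle 5: CDB Add1=-2; issue MUL r3<-Mul1 // r0:Add3,r1:2,r2:9,r3:Mul1
cycle 6: CDB Add2=16 // r0:Add3,r1:2,r2:9,r3:Mul1
cycle 7: CDB Add3=7 // r0:7,r1:2,r2:9,r3:Mul1

STATUS = VALUE 7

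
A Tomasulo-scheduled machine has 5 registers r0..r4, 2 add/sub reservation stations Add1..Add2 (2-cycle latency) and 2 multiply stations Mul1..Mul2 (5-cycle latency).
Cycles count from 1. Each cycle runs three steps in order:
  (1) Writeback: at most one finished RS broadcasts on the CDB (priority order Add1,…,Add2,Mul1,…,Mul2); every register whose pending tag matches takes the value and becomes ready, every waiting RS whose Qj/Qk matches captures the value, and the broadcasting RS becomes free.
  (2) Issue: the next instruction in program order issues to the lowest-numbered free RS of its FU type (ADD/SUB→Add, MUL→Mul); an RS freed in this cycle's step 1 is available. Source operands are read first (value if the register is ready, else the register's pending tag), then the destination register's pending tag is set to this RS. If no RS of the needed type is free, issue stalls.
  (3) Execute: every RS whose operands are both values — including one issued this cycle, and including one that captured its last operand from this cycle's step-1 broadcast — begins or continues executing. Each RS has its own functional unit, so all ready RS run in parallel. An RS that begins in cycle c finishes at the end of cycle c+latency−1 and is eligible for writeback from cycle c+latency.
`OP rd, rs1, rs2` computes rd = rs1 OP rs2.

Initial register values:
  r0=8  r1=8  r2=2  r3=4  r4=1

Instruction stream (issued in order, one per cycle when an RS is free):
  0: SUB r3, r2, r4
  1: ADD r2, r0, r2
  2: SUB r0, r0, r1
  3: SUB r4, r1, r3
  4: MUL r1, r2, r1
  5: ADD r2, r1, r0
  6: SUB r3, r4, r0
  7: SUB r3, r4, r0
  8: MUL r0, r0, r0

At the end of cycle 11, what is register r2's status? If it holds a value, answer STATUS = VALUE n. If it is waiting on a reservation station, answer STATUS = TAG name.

cycle 1: issue SUB r3<-Add1 // r0:8,r1:8,r2:2,r3:Add1,r4:1
cycle 2: issue ADD r2<-Add2 // r0:8,r1:8,r2:Add2,r3:Add1,r4:1
cycle 3: CDB Add1=1; issue SUB r0<-Add1 // r0:Add1,r1:8,r2:Add2,r3:1,r4:1
cycle 4: CDB Add2=10; issue SUB r4<-Add2 // r0:Add1,r1:8,r2:10,r3:1,r4:Add2
cycle 5: CDB Add1=0; issue MUL r1<-Mul1 // r0:0,r1:Mul1,r2:10,r3:1,r4:Add2
cycle 6: CDB Add2=7; issue ADD r2<-Add1 // r0:0,r1:Mul1,r2:Add1,r3:1,r4:7
cycle 7: issue SUB r3<-Add2 // r0:0,r1:Mul1,r2:Add1,r3:Add2,r4:7
cycle 8: stall // r0:0,r1:Mul1,r2:Add1,r3:Add2,r4:7
cycle 9: CDB Add2=7; issue SUB r3<-Add2 // r0:0,r1:Mul1,r2:Add1,r3:Add2,r4:7
cycle 10: CDB Mul1=80; issue MUL r0<-Mul1 // r0:Mul1,r1:80,r2:Add1,r3:Add2,r4:7
cycle 11: CDB Add2=7 // r0:Mul1,r1:80,r2:Add1,r3:7,r4:7

STATUS = TAG Add1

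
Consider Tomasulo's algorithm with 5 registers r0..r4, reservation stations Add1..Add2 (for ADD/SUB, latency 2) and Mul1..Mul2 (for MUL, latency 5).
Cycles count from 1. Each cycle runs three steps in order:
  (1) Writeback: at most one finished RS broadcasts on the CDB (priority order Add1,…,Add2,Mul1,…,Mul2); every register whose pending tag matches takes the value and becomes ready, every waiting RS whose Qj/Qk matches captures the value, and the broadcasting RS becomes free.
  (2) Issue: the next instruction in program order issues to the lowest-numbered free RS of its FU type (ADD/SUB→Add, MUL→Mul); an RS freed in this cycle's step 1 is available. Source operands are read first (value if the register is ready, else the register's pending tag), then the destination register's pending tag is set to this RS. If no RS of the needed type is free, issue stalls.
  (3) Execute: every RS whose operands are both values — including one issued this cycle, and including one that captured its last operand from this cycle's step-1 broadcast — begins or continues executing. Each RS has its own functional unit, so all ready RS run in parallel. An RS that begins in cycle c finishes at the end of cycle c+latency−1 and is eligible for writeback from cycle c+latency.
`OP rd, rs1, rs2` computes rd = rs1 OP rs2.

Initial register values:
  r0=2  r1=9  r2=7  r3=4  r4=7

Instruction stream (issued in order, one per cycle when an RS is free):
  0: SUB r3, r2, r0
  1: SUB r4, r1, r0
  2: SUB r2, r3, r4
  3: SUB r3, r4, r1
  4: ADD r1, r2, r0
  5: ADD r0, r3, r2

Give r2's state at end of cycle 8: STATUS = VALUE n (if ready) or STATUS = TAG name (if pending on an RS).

STATUS = VALUE -2

  c1: issue SUB r3<-Add1  regs: r0:2,r1:9,r2:7,r3:Add1,r4:7
  c2: issue SUB r4<-Add2  regs: r0:2,r1:9,r2:7,r3:Add1,r4:Add2
  c3: CDB Add1=5; issue SUB r2<-Add1  regs: r0:2,r1:9,r2:Add1,r3:5,r4:Add2
  c4: CDB Add2=7; issue SUB r3<-Add2  regs: r0:2,r1:9,r2:Add1,r3:Add2,r4:7
  c5: stall  regs: r0:2,r1:9,r2:Add1,r3:Add2,r4:7
  c6: CDB Add1=-2; issue ADD r1<-Add1  regs: r0:2,r1:Add1,r2:-2,r3:Add2,r4:7
  c7: CDB Add2=-2; issue ADD r0<-Add2  regs: r0:Add2,r1:Add1,r2:-2,r3:-2,r4:7
  c8: CDB Add1=0  regs: r0:Add2,r1:0,r2:-2,r3:-2,r4:7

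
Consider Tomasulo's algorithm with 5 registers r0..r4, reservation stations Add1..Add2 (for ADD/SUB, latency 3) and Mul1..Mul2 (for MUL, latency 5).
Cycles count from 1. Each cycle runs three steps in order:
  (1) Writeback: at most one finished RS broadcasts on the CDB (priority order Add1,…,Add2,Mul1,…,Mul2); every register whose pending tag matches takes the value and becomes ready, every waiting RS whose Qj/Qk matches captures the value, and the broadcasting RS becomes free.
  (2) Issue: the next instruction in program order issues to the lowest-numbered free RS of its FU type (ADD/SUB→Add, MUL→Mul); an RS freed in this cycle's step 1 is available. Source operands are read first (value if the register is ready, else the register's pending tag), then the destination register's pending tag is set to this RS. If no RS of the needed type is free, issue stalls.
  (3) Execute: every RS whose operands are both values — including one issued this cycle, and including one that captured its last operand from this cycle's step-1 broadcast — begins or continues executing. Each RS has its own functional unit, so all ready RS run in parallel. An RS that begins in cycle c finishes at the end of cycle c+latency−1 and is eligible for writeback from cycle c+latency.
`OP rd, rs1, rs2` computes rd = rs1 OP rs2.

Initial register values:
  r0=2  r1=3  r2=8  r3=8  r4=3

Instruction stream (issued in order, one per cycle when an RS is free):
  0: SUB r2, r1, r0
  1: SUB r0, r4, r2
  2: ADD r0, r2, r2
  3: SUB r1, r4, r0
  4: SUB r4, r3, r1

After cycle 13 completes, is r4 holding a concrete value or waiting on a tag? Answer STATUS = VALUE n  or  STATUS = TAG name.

  c1: issue SUB r2<-Add1  regs: r0:2,r1:3,r2:Add1,r3:8,r4:3
  c2: issue SUB r0<-Add2  regs: r0:Add2,r1:3,r2:Add1,r3:8,r4:3
  c3: stall  regs: r0:Add2,r1:3,r2:Add1,r3:8,r4:3
  c4: CDB Add1=1; issue ADD r0<-Add1  regs: r0:Add1,r1:3,r2:1,r3:8,r4:3
  c5: stall  regs: r0:Add1,r1:3,r2:1,r3:8,r4:3
  c6: stall  regs: r0:Add1,r1:3,r2:1,r3:8,r4:3
  c7: CDB Add1=2; issue SUB r1<-Add1  regs: r0:2,r1:Add1,r2:1,r3:8,r4:3
  c8: CDB Add2=2; issue SUB r4<-Add2  regs: r0:2,r1:Add1,r2:1,r3:8,r4:Add2
  c9: -  regs: r0:2,r1:Add1,r2:1,r3:8,r4:Add2
  c10: CDB Add1=1  regs: r0:2,r1:1,r2:1,r3:8,r4:Add2
  c11: -  regs: r0:2,r1:1,r2:1,r3:8,r4:Add2
  c12: -  regs: r0:2,r1:1,r2:1,r3:8,r4:Add2
  c13: CDB Add2=7  regs: r0:2,r1:1,r2:1,r3:8,r4:7

STATUS = VALUE 7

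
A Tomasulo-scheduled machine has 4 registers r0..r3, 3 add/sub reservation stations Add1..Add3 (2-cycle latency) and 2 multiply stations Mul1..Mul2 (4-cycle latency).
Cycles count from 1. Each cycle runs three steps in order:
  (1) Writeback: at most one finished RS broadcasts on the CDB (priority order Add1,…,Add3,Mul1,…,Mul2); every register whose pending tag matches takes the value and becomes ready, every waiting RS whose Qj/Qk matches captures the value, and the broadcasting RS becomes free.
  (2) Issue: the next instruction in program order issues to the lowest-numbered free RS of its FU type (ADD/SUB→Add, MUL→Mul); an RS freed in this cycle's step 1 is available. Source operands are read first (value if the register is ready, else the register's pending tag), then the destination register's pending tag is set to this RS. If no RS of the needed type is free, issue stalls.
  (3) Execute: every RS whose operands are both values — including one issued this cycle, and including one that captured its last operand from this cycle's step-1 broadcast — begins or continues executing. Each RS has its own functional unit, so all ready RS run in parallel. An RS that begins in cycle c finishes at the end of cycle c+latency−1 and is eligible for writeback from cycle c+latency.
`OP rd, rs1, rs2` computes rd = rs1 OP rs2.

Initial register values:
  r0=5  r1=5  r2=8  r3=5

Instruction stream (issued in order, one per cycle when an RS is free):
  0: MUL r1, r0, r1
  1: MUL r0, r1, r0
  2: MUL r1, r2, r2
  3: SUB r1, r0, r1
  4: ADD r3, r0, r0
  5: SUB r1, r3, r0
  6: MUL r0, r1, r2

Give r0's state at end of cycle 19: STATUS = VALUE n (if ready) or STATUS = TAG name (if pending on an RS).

c1: issue MUL r1<-Mul1 | r0:5,r1:Mul1,r2:8,r3:5
c2: issue MUL r0<-Mul2 | r0:Mul2,r1:Mul1,r2:8,r3:5
c3: stall | r0:Mul2,r1:Mul1,r2:8,r3:5
c4: stall | r0:Mul2,r1:Mul1,r2:8,r3:5
c5: CDB Mul1=25; issue MUL r1<-Mul1 | r0:Mul2,r1:Mul1,r2:8,r3:5
c6: issue SUB r1<-Add1 | r0:Mul2,r1:Add1,r2:8,r3:5
c7: issue ADD r3<-Add2 | r0:Mul2,r1:Add1,r2:8,r3:Add2
c8: issue SUB r1<-Add3 | r0:Mul2,r1:Add3,r2:8,r3:Add2
c9: CDB Mul1=64; issue MUL r0<-Mul1 | r0:Mul1,r1:Add3,r2:8,r3:Add2
c10: CDB Mul2=125 | r0:Mul1,r1:Add3,r2:8,r3:Add2
c11: - | r0:Mul1,r1:Add3,r2:8,r3:Add2
c12: CDB Add1=61 | r0:Mul1,r1:Add3,r2:8,r3:Add2
c13: CDB Add2=250 | r0:Mul1,r1:Add3,r2:8,r3:250
c14: - | r0:Mul1,r1:Add3,r2:8,r3:250
c15: CDB Add3=125 | r0:Mul1,r1:125,r2:8,r3:250
c16: - | r0:Mul1,r1:125,r2:8,r3:250
c17: - | r0:Mul1,r1:125,r2:8,r3:250
c18: - | r0:Mul1,r1:125,r2:8,r3:250
c19: CDB Mul1=1000 | r0:1000,r1:125,r2:8,r3:250

STATUS = VALUE 1000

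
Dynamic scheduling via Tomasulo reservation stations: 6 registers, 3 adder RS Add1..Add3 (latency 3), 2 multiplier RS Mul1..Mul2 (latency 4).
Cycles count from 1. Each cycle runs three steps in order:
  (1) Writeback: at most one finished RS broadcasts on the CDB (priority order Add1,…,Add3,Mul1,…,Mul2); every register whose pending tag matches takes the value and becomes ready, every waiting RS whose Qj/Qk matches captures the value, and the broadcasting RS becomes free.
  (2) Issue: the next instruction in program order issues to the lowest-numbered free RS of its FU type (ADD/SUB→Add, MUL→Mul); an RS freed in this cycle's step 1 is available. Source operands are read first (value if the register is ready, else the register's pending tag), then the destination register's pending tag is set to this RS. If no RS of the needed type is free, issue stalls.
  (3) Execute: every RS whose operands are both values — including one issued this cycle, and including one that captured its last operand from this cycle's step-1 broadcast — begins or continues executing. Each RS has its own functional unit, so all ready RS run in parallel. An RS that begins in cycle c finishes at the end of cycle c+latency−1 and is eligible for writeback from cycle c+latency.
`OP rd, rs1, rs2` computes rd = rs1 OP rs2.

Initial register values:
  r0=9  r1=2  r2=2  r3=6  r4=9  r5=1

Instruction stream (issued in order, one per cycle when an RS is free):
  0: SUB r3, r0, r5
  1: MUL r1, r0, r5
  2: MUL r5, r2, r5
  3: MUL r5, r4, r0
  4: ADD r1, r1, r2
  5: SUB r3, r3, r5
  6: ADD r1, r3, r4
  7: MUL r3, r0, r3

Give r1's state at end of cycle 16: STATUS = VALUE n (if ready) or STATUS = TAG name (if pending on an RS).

STATUS = TAG Add3

c1: issue SUB r3<-Add1 | r0:9,r1:2,r2:2,r3:Add1,r4:9,r5:1
c2: issue MUL r1<-Mul1 | r0:9,r1:Mul1,r2:2,r3:Add1,r4:9,r5:1
c3: issue MUL r5<-Mul2 | r0:9,r1:Mul1,r2:2,r3:Add1,r4:9,r5:Mul2
c4: CDB Add1=8; stall | r0:9,r1:Mul1,r2:2,r3:8,r4:9,r5:Mul2
c5: stall | r0:9,r1:Mul1,r2:2,r3:8,r4:9,r5:Mul2
c6: CDB Mul1=9; issue MUL r5<-Mul1 | r0:9,r1:9,r2:2,r3:8,r4:9,r5:Mul1
c7: CDB Mul2=2; issue ADD r1<-Add1 | r0:9,r1:Add1,r2:2,r3:8,r4:9,r5:Mul1
c8: issue SUB r3<-Add2 | r0:9,r1:Add1,r2:2,r3:Add2,r4:9,r5:Mul1
c9: issue ADD r1<-Add3 | r0:9,r1:Add3,r2:2,r3:Add2,r4:9,r5:Mul1
c10: CDB Add1=11; issue MUL r3<-Mul2 | r0:9,r1:Add3,r2:2,r3:Mul2,r4:9,r5:Mul1
c11: CDB Mul1=81 | r0:9,r1:Add3,r2:2,r3:Mul2,r4:9,r5:81
c12: - | r0:9,r1:Add3,r2:2,r3:Mul2,r4:9,r5:81
c13: - | r0:9,r1:Add3,r2:2,r3:Mul2,r4:9,r5:81
c14: CDB Add2=-73 | r0:9,r1:Add3,r2:2,r3:Mul2,r4:9,r5:81
c15: - | r0:9,r1:Add3,r2:2,r3:Mul2,r4:9,r5:81
c16: - | r0:9,r1:Add3,r2:2,r3:Mul2,r4:9,r5:81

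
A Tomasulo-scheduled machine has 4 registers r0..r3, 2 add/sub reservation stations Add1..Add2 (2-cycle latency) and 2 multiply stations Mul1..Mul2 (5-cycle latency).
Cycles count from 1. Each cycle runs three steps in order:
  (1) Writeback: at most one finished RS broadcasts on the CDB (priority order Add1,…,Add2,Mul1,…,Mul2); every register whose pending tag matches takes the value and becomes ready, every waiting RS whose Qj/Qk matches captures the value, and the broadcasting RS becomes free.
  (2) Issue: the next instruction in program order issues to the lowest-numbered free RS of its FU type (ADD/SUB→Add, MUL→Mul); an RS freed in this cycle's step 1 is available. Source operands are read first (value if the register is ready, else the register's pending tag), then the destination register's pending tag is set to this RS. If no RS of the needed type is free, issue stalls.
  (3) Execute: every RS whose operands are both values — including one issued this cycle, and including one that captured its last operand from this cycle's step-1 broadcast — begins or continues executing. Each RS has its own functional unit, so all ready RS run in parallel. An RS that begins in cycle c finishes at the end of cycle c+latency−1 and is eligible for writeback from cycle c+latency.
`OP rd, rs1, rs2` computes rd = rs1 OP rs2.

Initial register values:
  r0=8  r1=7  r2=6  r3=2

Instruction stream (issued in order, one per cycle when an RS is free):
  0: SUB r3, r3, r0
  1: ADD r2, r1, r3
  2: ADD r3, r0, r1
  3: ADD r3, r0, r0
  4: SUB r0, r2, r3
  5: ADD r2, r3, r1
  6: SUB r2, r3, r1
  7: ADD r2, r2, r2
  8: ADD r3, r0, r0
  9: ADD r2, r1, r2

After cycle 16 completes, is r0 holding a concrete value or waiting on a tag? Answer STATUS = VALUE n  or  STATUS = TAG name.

  c1: issue SUB r3<-Add1  regs: r0:8,r1:7,r2:6,r3:Add1
  c2: issue ADD r2<-Add2  regs: r0:8,r1:7,r2:Add2,r3:Add1
  c3: CDB Add1=-6; issue ADD r3<-Add1  regs: r0:8,r1:7,r2:Add2,r3:Add1
  c4: stall  regs: r0:8,r1:7,r2:Add2,r3:Add1
  c5: CDB Add1=15; issue ADD r3<-Add1  regs: r0:8,r1:7,r2:Add2,r3:Add1
  c6: CDB Add2=1; issue SUB r0<-Add2  regs: r0:Add2,r1:7,r2:1,r3:Add1
  c7: CDB Add1=16; issue ADD r2<-Add1  regs: r0:Add2,r1:7,r2:Add1,r3:16
  c8: stall  regs: r0:Add2,r1:7,r2:Add1,r3:16
  c9: CDB Add1=23; issue SUB r2<-Add1  regs: r0:Add2,r1:7,r2:Add1,r3:16
  c10: CDB Add2=-15; issue ADD r2<-Add2  regs: r0:-15,r1:7,r2:Add2,r3:16
  c11: CDB Add1=9; issue ADD r3<-Add1  regs: r0:-15,r1:7,r2:Add2,r3:Add1
  c12: stall  regs: r0:-15,r1:7,r2:Add2,r3:Add1
  c13: CDB Add1=-30; issue ADD r2<-Add1  regs: r0:-15,r1:7,r2:Add1,r3:-30
  c14: CDB Add2=18  regs: r0:-15,r1:7,r2:Add1,r3:-30
  c15: -  regs: r0:-15,r1:7,r2:Add1,r3:-30
  c16: CDB Add1=25  regs: r0:-15,r1:7,r2:25,r3:-30

STATUS = VALUE -15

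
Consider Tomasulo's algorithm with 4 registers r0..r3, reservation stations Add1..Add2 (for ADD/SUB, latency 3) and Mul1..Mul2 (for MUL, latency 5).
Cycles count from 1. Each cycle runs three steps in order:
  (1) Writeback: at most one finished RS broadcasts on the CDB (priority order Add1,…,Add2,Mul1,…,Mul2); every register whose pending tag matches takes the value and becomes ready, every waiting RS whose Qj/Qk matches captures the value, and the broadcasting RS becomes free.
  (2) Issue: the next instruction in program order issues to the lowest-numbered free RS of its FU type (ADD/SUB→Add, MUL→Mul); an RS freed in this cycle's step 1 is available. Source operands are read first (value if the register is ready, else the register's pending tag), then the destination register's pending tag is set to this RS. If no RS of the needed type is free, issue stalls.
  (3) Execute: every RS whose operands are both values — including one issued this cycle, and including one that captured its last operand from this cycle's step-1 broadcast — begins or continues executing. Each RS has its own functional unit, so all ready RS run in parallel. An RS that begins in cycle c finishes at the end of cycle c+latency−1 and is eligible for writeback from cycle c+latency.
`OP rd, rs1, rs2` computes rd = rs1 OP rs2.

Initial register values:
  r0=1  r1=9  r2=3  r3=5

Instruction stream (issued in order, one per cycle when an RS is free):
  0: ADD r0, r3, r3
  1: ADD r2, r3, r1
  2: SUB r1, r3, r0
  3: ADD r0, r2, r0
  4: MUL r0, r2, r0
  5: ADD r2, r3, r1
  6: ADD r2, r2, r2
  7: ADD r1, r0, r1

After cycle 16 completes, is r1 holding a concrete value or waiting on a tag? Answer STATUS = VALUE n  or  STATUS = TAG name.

STATUS = TAG Add1

c1: issue ADD r0<-Add1 | r0:Add1,r1:9,r2:3,r3:5
c2: issue ADD r2<-Add2 | r0:Add1,r1:9,r2:Add2,r3:5
c3: stall | r0:Add1,r1:9,r2:Add2,r3:5
c4: CDB Add1=10; issue SUB r1<-Add1 | r0:10,r1:Add1,r2:Add2,r3:5
c5: CDB Add2=14; issue ADD r0<-Add2 | r0:Add2,r1:Add1,r2:14,r3:5
c6: issue MUL r0<-Mul1 | r0:Mul1,r1:Add1,r2:14,r3:5
c7: CDB Add1=-5; issue ADD r2<-Add1 | r0:Mul1,r1:-5,r2:Add1,r3:5
c8: CDB Add2=24; issue ADD r2<-Add2 | r0:Mul1,r1:-5,r2:Add2,r3:5
c9: stall | r0:Mul1,r1:-5,r2:Add2,r3:5
c10: CDB Add1=0; issue ADD r1<-Add1 | r0:Mul1,r1:Add1,r2:Add2,r3:5
c11: - | r0:Mul1,r1:Add1,r2:Add2,r3:5
c12: - | r0:Mul1,r1:Add1,r2:Add2,r3:5
c13: CDB Add2=0 | r0:Mul1,r1:Add1,r2:0,r3:5
c14: CDB Mul1=336 | r0:336,r1:Add1,r2:0,r3:5
c15: - | r0:336,r1:Add1,r2:0,r3:5
c16: - | r0:336,r1:Add1,r2:0,r3:5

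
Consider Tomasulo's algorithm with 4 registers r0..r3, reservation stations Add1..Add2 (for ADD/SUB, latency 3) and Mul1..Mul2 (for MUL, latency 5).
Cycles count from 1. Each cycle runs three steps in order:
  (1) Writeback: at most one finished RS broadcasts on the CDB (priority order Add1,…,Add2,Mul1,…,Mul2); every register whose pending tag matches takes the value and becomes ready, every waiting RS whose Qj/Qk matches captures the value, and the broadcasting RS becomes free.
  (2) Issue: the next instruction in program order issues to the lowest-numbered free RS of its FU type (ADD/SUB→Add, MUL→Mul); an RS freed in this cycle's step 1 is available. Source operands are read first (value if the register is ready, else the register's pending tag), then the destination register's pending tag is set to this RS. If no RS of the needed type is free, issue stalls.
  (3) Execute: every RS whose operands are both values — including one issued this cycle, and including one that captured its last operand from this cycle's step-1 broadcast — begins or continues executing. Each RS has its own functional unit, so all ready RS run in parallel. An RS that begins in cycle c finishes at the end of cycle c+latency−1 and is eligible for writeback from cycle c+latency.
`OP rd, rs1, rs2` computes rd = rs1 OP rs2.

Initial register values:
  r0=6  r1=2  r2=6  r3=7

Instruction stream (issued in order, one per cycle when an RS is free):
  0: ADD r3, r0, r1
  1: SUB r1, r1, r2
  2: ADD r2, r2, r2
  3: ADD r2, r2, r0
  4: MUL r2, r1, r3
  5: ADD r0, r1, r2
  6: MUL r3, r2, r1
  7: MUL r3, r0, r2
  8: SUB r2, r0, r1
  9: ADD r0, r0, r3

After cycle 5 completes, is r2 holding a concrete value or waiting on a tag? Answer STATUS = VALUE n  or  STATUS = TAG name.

cycle 1: issue ADD r3<-Add1 // r0:6,r1:2,r2:6,r3:Add1
cycle 2: issue SUB r1<-Add2 // r0:6,r1:Add2,r2:6,r3:Add1
cycle 3: stall // r0:6,r1:Add2,r2:6,r3:Add1
cycle 4: CDB Add1=8; issue ADD r2<-Add1 // r0:6,r1:Add2,r2:Add1,r3:8
cycle 5: CDB Add2=-4; issue ADD r2<-Add2 // r0:6,r1:-4,r2:Add2,r3:8

STATUS = TAG Add2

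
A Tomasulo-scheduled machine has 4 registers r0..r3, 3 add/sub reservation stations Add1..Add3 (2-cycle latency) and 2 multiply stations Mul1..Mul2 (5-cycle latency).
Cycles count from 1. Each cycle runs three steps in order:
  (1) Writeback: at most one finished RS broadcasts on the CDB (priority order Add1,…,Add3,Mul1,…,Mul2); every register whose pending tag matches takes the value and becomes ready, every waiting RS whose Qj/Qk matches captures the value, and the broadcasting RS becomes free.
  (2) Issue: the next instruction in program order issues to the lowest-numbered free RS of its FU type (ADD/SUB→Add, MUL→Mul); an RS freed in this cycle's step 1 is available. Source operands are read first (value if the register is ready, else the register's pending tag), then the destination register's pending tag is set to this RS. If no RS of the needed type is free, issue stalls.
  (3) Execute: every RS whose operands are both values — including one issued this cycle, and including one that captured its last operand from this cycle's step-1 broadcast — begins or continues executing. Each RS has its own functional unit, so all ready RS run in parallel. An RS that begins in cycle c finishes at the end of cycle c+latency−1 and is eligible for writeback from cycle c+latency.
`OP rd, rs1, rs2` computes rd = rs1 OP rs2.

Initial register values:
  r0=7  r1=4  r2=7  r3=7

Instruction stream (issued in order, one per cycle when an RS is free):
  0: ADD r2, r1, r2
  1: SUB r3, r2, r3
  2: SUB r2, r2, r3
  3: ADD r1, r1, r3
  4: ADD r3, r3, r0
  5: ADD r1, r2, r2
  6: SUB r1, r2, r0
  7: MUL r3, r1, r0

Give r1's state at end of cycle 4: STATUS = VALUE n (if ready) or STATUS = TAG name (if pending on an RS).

  c1: issue ADD r2<-Add1  regs: r0:7,r1:4,r2:Add1,r3:7
  c2: issue SUB r3<-Add2  regs: r0:7,r1:4,r2:Add1,r3:Add2
  c3: CDB Add1=11; issue SUB r2<-Add1  regs: r0:7,r1:4,r2:Add1,r3:Add2
  c4: issue ADD r1<-Add3  regs: r0:7,r1:Add3,r2:Add1,r3:Add2

STATUS = TAG Add3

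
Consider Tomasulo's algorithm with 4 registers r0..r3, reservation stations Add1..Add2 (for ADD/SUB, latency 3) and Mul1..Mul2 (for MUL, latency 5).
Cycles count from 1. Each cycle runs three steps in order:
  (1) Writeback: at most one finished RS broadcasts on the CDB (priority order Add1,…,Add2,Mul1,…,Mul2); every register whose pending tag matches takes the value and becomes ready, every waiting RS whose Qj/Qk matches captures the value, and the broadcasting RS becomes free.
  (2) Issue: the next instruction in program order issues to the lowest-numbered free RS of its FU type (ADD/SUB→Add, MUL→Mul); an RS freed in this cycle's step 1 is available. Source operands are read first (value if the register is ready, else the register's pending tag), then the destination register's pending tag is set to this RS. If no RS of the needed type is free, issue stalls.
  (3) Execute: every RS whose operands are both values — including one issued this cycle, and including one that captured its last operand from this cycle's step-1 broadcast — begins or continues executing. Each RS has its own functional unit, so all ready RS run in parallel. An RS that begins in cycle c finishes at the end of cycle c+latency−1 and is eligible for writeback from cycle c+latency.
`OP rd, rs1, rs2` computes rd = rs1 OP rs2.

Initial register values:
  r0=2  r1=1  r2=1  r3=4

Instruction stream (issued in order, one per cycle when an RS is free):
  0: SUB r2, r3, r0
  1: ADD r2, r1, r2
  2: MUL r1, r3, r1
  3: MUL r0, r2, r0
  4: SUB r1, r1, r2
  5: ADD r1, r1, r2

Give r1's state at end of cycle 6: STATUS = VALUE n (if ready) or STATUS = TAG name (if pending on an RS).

STATUS = TAG Add1

  c1: issue SUB r2<-Add1  regs: r0:2,r1:1,r2:Add1,r3:4
  c2: issue ADD r2<-Add2  regs: r0:2,r1:1,r2:Add2,r3:4
  c3: issue MUL r1<-Mul1  regs: r0:2,r1:Mul1,r2:Add2,r3:4
  c4: CDB Add1=2; issue MUL r0<-Mul2  regs: r0:Mul2,r1:Mul1,r2:Add2,r3:4
  c5: issue SUB r1<-Add1  regs: r0:Mul2,r1:Add1,r2:Add2,r3:4
  c6: stall  regs: r0:Mul2,r1:Add1,r2:Add2,r3:4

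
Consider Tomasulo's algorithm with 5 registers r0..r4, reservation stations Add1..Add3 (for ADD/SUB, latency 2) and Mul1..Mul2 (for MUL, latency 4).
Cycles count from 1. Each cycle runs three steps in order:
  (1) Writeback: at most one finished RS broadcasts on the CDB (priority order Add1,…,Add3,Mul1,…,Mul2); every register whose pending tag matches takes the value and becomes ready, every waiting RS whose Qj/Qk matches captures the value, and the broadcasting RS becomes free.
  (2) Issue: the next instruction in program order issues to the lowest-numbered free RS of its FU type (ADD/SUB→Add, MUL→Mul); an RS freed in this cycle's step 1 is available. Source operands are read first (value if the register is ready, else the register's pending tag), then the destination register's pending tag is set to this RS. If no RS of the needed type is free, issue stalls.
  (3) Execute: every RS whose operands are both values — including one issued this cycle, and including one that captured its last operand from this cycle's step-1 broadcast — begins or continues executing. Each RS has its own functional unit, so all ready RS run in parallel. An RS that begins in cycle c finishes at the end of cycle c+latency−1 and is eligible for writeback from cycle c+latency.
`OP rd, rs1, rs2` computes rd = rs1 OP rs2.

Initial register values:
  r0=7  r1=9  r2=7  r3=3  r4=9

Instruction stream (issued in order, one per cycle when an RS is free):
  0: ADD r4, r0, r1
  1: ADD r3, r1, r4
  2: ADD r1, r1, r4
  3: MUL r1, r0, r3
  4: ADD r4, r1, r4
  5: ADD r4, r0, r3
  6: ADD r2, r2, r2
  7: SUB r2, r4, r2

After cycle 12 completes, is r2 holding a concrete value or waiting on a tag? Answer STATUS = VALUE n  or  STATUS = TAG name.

STATUS = VALUE 18

c1: issue ADD r4<-Add1 | r0:7,r1:9,r2:7,r3:3,r4:Add1
c2: issue ADD r3<-Add2 | r0:7,r1:9,r2:7,r3:Add2,r4:Add1
c3: CDB Add1=16; issue ADD r1<-Add1 | r0:7,r1:Add1,r2:7,r3:Add2,r4:16
c4: issue MUL r1<-Mul1 | r0:7,r1:Mul1,r2:7,r3:Add2,r4:16
c5: CDB Add1=25; issue ADD r4<-Add1 | r0:7,r1:Mul1,r2:7,r3:Add2,r4:Add1
c6: CDB Add2=25; issue ADD r4<-Add2 | r0:7,r1:Mul1,r2:7,r3:25,r4:Add2
c7: issue ADD r2<-Add3 | r0:7,r1:Mul1,r2:Add3,r3:25,r4:Add2
c8: CDB Add2=32; issue SUB r2<-Add2 | r0:7,r1:Mul1,r2:Add2,r3:25,r4:32
c9: CDB Add3=14 | r0:7,r1:Mul1,r2:Add2,r3:25,r4:32
c10: CDB Mul1=175 | r0:7,r1:175,r2:Add2,r3:25,r4:32
c11: CDB Add2=18 | r0:7,r1:175,r2:18,r3:25,r4:32
c12: CDB Add1=191 | r0:7,r1:175,r2:18,r3:25,r4:32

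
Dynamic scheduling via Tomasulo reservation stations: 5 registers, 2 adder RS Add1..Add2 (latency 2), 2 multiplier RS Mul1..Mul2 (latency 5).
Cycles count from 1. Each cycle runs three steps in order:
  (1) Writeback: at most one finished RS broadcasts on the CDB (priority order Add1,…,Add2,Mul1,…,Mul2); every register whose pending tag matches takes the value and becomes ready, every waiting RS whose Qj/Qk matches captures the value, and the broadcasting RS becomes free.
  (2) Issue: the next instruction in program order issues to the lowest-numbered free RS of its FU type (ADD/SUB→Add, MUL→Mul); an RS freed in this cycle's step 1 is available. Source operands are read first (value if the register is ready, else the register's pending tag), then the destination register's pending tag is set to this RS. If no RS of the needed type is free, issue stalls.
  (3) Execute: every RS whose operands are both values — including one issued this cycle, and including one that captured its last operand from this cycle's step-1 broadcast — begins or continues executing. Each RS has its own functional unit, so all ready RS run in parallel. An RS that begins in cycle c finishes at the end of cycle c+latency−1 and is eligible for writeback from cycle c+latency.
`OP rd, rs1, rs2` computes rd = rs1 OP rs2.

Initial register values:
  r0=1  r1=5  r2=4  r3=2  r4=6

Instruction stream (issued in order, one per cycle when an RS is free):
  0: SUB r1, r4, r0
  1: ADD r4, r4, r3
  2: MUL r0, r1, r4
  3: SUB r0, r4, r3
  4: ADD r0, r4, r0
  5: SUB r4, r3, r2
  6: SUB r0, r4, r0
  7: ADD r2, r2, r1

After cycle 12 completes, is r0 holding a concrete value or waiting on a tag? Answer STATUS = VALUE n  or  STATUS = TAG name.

cycle 1: issue SUB r1<-Add1 // r0:1,r1:Add1,r2:4,r3:2,r4:6
cycle 2: issue ADD r4<-Add2 // r0:1,r1:Add1,r2:4,r3:2,r4:Add2
cycle 3: CDB Add1=5; issue MUL r0<-Mul1 // r0:Mul1,r1:5,r2:4,r3:2,r4:Add2
cycle 4: CDB Add2=8; issue SUB r0<-Add1 // r0:Add1,r1:5,r2:4,r3:2,r4:8
cycle 5: issue ADD r0<-Add2 // r0:Add2,r1:5,r2:4,r3:2,r4:8
cycle 6: CDB Add1=6; issue SUB r4<-Add1 // r0:Add2,r1:5,r2:4,r3:2,r4:Add1
cycle 7: stall // r0:Add2,r1:5,r2:4,r3:2,r4:Add1
cycle 8: CDB Add1=-2; issue SUB r0<-Add1 // r0:Add1,r1:5,r2:4,r3:2,r4:-2
cycle 9: CDB Add2=14; issue ADD r2<-Add2 // r0:Add1,r1:5,r2:Add2,r3:2,r4:-2
cycle 10: CDB Mul1=40 // r0:Add1,r1:5,r2:Add2,r3:2,r4:-2
cycle 11: CDB Add1=-16 // r0:-16,r1:5,r2:Add2,r3:2,r4:-2
cycle 12: CDB Add2=9 // r0:-16,r1:5,r2:9,r3:2,r4:-2

STATUS = VALUE -16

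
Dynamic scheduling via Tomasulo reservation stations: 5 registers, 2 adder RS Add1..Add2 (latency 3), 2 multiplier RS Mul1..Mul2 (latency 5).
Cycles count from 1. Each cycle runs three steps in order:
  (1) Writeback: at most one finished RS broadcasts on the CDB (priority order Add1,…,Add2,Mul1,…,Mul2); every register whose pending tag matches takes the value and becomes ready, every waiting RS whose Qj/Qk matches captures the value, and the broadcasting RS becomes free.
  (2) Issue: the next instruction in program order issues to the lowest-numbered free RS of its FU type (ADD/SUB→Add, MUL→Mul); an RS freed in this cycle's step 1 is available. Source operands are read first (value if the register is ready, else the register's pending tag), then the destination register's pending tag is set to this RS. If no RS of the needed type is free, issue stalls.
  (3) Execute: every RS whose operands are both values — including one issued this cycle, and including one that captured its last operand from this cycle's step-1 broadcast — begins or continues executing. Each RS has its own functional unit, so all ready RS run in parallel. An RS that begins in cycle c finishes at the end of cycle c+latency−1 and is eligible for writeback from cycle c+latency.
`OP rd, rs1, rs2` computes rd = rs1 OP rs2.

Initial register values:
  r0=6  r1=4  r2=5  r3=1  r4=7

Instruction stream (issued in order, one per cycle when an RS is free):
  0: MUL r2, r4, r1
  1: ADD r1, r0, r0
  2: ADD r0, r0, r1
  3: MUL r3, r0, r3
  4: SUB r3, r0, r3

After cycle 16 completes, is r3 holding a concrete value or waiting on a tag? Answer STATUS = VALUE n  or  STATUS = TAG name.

  c1: issue MUL r2<-Mul1  regs: r0:6,r1:4,r2:Mul1,r3:1,r4:7
  c2: issue ADD r1<-Add1  regs: r0:6,r1:Add1,r2:Mul1,r3:1,r4:7
  c3: issue ADD r0<-Add2  regs: r0:Add2,r1:Add1,r2:Mul1,r3:1,r4:7
  c4: issue MUL r3<-Mul2  regs: r0:Add2,r1:Add1,r2:Mul1,r3:Mul2,r4:7
  c5: CDB Add1=12; issue SUB r3<-Add1  regs: r0:Add2,r1:12,r2:Mul1,r3:Add1,r4:7
  c6: CDB Mul1=28  regs: r0:Add2,r1:12,r2:28,r3:Add1,r4:7
  c7: -  regs: r0:Add2,r1:12,r2:28,r3:Add1,r4:7
  c8: CDB Add2=18  regs: r0:18,r1:12,r2:28,r3:Add1,r4:7
  c9: -  regs: r0:18,r1:12,r2:28,r3:Add1,r4:7
  c10: -  regs: r0:18,r1:12,r2:28,r3:Add1,r4:7
  c11: -  regs: r0:18,r1:12,r2:28,r3:Add1,r4:7
  c12: -  regs: r0:18,r1:12,r2:28,r3:Add1,r4:7
  c13: CDB Mul2=18  regs: r0:18,r1:12,r2:28,r3:Add1,r4:7
  c14: -  regs: r0:18,r1:12,r2:28,r3:Add1,r4:7
  c15: -  regs: r0:18,r1:12,r2:28,r3:Add1,r4:7
  c16: CDB Add1=0  regs: r0:18,r1:12,r2:28,r3:0,r4:7

STATUS = VALUE 0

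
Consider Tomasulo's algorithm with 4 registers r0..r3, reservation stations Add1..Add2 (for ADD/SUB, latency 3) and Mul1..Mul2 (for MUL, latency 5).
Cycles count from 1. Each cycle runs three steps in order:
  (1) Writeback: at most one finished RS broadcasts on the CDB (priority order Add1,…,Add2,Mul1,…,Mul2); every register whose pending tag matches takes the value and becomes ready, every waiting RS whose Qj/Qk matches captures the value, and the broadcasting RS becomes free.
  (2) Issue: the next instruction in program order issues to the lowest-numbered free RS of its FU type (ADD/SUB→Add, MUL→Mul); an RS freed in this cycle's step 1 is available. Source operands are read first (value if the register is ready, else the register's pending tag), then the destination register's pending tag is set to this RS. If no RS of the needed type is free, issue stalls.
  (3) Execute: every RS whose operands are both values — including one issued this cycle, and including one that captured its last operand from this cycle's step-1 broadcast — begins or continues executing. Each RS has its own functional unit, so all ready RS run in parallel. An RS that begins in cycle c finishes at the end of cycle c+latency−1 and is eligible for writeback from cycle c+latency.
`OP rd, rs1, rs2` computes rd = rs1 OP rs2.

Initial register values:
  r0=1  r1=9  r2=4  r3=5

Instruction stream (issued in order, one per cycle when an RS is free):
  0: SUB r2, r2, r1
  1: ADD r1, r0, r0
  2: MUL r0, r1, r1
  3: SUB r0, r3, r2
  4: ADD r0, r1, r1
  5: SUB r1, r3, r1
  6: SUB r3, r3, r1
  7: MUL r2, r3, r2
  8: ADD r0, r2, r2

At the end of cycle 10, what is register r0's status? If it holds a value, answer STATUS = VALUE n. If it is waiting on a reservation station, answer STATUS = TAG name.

STATUS = TAG Add1

cycle 1: issue SUB r2<-Add1 // r0:1,r1:9,r2:Add1,r3:5
cycle 2: issue ADD r1<-Add2 // r0:1,r1:Add2,r2:Add1,r3:5
cycle 3: issue MUL r0<-Mul1 // r0:Mul1,r1:Add2,r2:Add1,r3:5
cycle 4: CDB Add1=-5; issue SUB r0<-Add1 // r0:Add1,r1:Add2,r2:-5,r3:5
cycle 5: CDB Add2=2; issue ADD r0<-Add2 // r0:Add2,r1:2,r2:-5,r3:5
cycle 6: stall // r0:Add2,r1:2,r2:-5,r3:5
cycle 7: CDB Add1=10; issue SUB r1<-Add1 // r0:Add2,r1:Add1,r2:-5,r3:5
cycle 8: CDB Add2=4; issue SUB r3<-Add2 // r0:4,r1:Add1,r2:-5,r3:Add2
cycle 9: issue MUL r2<-Mul2 // r0:4,r1:Add1,r2:Mul2,r3:Add2
cycle 10: CDB Add1=3; issue ADD r0<-Add1 // r0:Add1,r1:3,r2:Mul2,r3:Add2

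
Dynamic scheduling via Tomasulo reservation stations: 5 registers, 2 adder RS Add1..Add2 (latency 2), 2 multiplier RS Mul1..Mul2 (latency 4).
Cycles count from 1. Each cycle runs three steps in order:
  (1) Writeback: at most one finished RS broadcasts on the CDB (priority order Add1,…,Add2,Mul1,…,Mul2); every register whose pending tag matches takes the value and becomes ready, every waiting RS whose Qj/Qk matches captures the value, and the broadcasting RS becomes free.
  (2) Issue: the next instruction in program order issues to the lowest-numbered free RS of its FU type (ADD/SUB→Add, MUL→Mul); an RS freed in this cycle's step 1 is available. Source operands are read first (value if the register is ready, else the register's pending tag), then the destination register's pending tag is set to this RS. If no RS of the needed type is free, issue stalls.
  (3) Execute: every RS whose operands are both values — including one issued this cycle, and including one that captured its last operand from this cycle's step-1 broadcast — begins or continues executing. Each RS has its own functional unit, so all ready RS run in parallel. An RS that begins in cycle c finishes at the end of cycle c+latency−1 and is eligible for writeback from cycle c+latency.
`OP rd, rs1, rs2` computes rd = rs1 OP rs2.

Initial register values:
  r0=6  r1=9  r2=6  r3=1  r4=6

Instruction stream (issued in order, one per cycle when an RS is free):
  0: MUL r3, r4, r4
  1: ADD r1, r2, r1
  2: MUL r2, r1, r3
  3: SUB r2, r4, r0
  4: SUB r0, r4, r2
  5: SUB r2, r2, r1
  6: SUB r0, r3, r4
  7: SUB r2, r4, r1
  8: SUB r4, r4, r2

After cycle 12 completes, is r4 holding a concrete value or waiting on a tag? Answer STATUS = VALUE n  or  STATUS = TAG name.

  c1: issue MUL r3<-Mul1  regs: r0:6,r1:9,r2:6,r3:Mul1,r4:6
  c2: issue ADD r1<-Add1  regs: r0:6,r1:Add1,r2:6,r3:Mul1,r4:6
  c3: issue MUL r2<-Mul2  regs: r0:6,r1:Add1,r2:Mul2,r3:Mul1,r4:6
  c4: CDB Add1=15; issue SUB r2<-Add1  regs: r0:6,r1:15,r2:Add1,r3:Mul1,r4:6
  c5: CDB Mul1=36; issue SUB r0<-Add2  regs: r0:Add2,r1:15,r2:Add1,r3:36,r4:6
  c6: CDB Add1=0; issue SUB r2<-Add1  regs: r0:Add2,r1:15,r2:Add1,r3:36,r4:6
  c7: stall  regs: r0:Add2,r1:15,r2:Add1,r3:36,r4:6
  c8: CDB Add1=-15; issue SUB r0<-Add1  regs: r0:Add1,r1:15,r2:-15,r3:36,r4:6
  c9: CDB Add2=6; issue SUB r2<-Add2  regs: r0:Add1,r1:15,r2:Add2,r3:36,r4:6
  c10: CDB Add1=30; issue SUB r4<-Add1  regs: r0:30,r1:15,r2:Add2,r3:36,r4:Add1
  c11: CDB Add2=-9  regs: r0:30,r1:15,r2:-9,r3:36,r4:Add1
  c12: CDB Mul2=540  regs: r0:30,r1:15,r2:-9,r3:36,r4:Add1

STATUS = TAG Add1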